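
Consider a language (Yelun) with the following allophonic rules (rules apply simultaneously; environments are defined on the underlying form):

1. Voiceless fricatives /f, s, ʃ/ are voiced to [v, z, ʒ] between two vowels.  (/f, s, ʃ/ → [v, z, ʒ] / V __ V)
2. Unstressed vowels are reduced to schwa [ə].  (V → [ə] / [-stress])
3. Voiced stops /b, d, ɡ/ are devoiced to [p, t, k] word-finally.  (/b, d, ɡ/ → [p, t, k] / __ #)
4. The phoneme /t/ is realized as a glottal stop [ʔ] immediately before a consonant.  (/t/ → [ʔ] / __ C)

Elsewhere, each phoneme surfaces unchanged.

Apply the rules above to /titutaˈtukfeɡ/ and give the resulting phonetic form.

/t/ (word-initial) is in the target of rule 4 but the environment (immediately before a consonant) is not met → [t].
/i/ (between /t/ and /t/) occurs in an unstressed syllable → [ə] by rule 2.
/t/ (between /i/ and /u/) fails the environment for rule 4, so it stays [t].
Rule 2 applies to /u/ (between /t/ and /t/: in an unstressed syllable) → [ə].
/t/ (between /u/ and /a/): rule 4 targets it, but not immediately before a consonant → unchanged [t].
Rule 2 applies to /a/ (between /t/ and /t/: in an unstressed syllable) → [ə].
/t/ (between /a/ and /u/) is in the target of rule 4 but the environment (immediately before a consonant) is not met → [t].
/u/ (between /t/ and /k/) is in the target of rule 2 but the environment (in an unstressed syllable) is not met → [u].
/f/ (between /k/ and /e/): rule 1 targets it, but not between two vowels → unchanged [f].
/e/ (between /f/ and /ɡ/) occurs in an unstressed syllable → [ə] by rule 2.
/ɡ/ meets the environment for rule 3 (word-finally) → [k].

[tətətəˈtukfək]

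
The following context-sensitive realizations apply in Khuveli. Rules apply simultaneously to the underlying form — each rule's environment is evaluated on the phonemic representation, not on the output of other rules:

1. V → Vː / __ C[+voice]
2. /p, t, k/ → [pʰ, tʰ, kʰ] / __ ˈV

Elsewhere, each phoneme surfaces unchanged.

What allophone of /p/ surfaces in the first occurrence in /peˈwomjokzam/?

/p/ (word-initial) fails the environment for rule 2, so it stays [p].

[p]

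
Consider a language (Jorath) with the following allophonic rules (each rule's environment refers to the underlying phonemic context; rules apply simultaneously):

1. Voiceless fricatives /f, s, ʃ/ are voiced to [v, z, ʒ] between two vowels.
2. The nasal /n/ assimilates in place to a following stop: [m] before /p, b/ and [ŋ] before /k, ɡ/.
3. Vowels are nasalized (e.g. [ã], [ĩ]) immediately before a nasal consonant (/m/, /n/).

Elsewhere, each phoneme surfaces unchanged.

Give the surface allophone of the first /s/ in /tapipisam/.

Rule 1 applies to /s/ (between /i/ and /a/: between two vowels) → [z].

[z]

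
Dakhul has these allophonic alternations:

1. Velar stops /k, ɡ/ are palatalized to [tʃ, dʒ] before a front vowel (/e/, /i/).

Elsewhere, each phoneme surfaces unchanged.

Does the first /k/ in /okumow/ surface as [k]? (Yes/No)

Yes

/k/ (between /o/ and /u/) fails the environment for rule 1, so it stays [k].
The actual realization is [k], which matches [k].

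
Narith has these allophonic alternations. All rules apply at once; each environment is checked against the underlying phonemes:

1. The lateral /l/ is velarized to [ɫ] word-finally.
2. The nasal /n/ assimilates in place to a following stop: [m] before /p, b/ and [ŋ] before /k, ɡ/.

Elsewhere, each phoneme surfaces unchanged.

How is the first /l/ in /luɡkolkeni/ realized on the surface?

[l]

/l/ (word-initial) fails the environment for rule 1, so it stays [l].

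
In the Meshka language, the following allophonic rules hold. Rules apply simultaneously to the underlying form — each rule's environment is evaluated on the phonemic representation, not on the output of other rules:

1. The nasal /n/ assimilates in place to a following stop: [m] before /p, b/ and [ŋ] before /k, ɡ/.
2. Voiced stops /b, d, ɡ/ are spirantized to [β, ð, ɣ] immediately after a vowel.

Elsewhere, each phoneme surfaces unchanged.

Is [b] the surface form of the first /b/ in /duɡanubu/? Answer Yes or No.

No

/b/ — between /u/ and /u/, immediately after a vowel — surfaces as [β] (rule 2).
The actual realization is [β], not [b].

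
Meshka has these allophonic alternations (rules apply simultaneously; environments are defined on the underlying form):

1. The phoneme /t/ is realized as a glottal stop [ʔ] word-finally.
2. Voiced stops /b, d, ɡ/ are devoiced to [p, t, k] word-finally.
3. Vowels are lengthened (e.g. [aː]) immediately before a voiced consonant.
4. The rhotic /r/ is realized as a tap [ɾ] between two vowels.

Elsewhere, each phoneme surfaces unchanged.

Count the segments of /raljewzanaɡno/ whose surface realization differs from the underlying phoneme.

Segments that undergo a rule: /a/ → [aː] (rule 3); /e/ → [eː] (rule 3); /a/ → [aː] (rule 3); /a/ → [aː] (rule 3).
All other segments surface unchanged.

4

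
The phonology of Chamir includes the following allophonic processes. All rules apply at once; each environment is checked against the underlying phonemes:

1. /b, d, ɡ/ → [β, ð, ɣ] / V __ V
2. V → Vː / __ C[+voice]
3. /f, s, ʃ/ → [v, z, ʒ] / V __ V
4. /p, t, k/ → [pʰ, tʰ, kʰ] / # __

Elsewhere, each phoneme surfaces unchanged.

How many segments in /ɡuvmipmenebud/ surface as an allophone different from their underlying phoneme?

Segments that undergo a rule: /u/ → [uː] (rule 2); /e/ → [eː] (rule 2); /e/ → [eː] (rule 2); /b/ → [β] (rule 1); /u/ → [uː] (rule 2).
All other segments surface unchanged.

5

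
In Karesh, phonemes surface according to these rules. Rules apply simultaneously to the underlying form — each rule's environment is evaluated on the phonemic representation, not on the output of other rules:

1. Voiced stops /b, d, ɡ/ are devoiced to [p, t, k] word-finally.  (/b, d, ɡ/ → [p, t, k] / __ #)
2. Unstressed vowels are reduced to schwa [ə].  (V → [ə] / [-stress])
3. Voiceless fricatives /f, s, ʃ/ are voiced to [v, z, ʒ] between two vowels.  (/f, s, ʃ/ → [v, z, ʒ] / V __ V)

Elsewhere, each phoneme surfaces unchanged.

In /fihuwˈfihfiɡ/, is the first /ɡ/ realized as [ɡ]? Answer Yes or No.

/ɡ/ — word-final, word-finally — surfaces as [k] (rule 1).
The actual realization is [k], not [ɡ].

No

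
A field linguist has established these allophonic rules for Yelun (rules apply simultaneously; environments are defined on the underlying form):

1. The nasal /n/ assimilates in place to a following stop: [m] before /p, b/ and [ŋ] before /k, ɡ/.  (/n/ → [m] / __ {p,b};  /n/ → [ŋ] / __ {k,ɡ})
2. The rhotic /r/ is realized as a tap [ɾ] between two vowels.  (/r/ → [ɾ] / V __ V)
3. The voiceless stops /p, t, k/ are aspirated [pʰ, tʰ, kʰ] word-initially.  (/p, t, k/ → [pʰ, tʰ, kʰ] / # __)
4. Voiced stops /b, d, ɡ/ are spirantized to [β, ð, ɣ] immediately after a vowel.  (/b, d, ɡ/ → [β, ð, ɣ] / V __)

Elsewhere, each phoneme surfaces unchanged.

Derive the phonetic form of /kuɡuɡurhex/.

/k/ (word-initial): word-initially, so rule 3 applies → [kʰ].
/ɡ/ meets the environment for rule 4 (immediately after a vowel) → [ɣ].
/ɡ/ — between /u/ and /u/, immediately after a vowel — surfaces as [ɣ] (rule 4).
/r/ — between /u/ and /h/; rule 2 does not apply here → [r].

[kʰuɣuɣurhex]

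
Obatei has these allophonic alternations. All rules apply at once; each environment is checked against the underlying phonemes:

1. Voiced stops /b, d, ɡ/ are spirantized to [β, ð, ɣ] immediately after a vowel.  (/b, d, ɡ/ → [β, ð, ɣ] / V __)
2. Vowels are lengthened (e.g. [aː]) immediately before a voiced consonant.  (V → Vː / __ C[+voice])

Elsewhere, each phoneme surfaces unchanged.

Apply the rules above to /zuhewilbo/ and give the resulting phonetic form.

/z/ (word-initial): no rule targets it → [z].
/u/ (between /z/ and /h/) fails the environment for rule 2, so it stays [u].
/h/ (between /u/ and /e/): no rule targets it → [h].
/e/ (between /h/ and /w/) occurs before a voiced consonant → [eː] by rule 2.
/w/ stays [w].
/i/ — between /w/ and /l/, before a voiced consonant — surfaces as [iː] (rule 2).
/l/ (between /i/ and /b/): no rule targets it → [l].
/b/ — between /l/ and /o/; rule 1 does not apply here → [b].
/o/ — word-final; rule 2 does not apply here → [o].

[zuheːwiːlbo]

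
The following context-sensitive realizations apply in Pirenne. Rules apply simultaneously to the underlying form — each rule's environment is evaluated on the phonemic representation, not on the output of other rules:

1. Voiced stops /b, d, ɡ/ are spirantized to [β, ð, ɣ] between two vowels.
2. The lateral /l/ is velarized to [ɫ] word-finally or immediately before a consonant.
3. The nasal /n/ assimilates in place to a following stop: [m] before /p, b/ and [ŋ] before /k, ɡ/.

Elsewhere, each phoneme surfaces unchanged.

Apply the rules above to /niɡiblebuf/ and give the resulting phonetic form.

/n/ (word-initial) is in the target of rule 3 but the environment (before a labial or velar stop) is not met → [n].
/ɡ/ (between /i/ and /i/): between two vowels, so rule 1 applies → [ɣ].
/b/ (between /i/ and /l/) is in the target of rule 1 but the environment (between two vowels) is not met → [b].
/l/ (between /b/ and /e/) fails the environment for rule 2, so it stays [l].
/b/ — between /e/ and /u/, between two vowels — surfaces as [β] (rule 1).

[niɣibleβuf]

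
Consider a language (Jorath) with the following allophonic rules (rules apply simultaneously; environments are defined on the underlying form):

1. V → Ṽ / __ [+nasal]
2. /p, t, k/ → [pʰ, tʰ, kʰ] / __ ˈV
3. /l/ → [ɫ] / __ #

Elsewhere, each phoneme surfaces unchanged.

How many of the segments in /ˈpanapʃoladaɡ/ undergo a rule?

2

Segments that undergo a rule: /p/ → [pʰ] (rule 2); /a/ → [ã] (rule 1).
All other segments surface unchanged.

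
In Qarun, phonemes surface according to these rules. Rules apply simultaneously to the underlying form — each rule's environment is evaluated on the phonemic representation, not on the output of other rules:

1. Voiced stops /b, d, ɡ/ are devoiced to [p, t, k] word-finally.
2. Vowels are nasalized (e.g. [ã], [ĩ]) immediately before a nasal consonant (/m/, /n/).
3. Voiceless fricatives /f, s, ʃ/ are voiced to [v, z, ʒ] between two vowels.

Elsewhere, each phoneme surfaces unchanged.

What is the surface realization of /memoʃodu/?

[mẽmoʒodu]

/m/ (word-initial): no rule targets it → [m].
/e/ (between /m/ and /m/): before a nasal consonant, so rule 2 applies → [ẽ].
/m/ stays [m].
/o/ (between /m/ and /ʃ/): rule 2 targets it, but not before a nasal consonant → unchanged [o].
/ʃ/ — between /o/ and /o/, between two vowels — surfaces as [ʒ] (rule 3).
/o/ (between /ʃ/ and /d/) fails the environment for rule 2, so it stays [o].
/d/ (between /o/ and /u/) is in the target of rule 1 but the environment (word-finally) is not met → [d].
/u/ (word-final) fails the environment for rule 2, so it stays [u].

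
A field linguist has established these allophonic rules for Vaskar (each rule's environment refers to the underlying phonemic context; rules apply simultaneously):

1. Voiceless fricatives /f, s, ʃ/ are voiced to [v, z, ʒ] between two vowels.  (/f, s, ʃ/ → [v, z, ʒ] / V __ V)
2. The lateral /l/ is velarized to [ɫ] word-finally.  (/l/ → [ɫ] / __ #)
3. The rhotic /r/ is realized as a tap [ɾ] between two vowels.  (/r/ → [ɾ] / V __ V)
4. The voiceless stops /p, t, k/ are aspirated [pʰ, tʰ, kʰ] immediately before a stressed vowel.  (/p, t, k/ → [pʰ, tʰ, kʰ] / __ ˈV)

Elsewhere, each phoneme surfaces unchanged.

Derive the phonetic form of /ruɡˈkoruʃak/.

[ruɡˈkʰoɾuʒak]

/r/ (word-initial): rule 3 targets it, but not between two vowels → unchanged [r].
Rule 4 applies to /k/ (between /ɡ/ and /o/: immediately before a stressed vowel) → [kʰ].
/r/ (between /o/ and /u/): between two vowels, so rule 3 applies → [ɾ].
Rule 1 applies to /ʃ/ (between /u/ and /a/: between two vowels) → [ʒ].
/k/ (word-final) is in the target of rule 4 but the environment (immediately before a stressed vowel) is not met → [k].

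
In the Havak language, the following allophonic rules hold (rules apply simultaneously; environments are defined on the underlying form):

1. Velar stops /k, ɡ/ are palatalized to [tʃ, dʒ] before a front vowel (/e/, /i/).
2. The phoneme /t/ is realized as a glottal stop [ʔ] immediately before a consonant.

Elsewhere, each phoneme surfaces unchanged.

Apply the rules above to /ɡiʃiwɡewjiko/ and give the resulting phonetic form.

[dʒiʃiwdʒewjiko]

Rule 1 applies to /ɡ/ (word-initial: before a front vowel) → [dʒ].
/ɡ/ — between /w/ and /e/, before a front vowel — surfaces as [dʒ] (rule 1).
/k/ (between /i/ and /o/) is in the target of rule 1 but the environment (before a front vowel) is not met → [k].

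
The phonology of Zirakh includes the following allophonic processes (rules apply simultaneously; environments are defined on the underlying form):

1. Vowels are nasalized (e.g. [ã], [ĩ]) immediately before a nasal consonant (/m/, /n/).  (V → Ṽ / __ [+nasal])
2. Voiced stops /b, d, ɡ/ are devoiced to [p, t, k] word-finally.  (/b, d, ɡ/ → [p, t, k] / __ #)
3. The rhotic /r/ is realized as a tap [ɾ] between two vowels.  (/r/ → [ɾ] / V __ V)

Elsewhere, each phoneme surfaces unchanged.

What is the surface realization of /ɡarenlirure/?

[ɡaɾẽnliɾuɾe]

/ɡ/ (word-initial) is in the target of rule 2 but the environment (word-finally) is not met → [ɡ].
/a/ — between /ɡ/ and /r/; rule 1 does not apply here → [a].
Rule 3 applies to /r/ (between /a/ and /e/: between two vowels) → [ɾ].
/e/ (between /r/ and /n/): before a nasal consonant, so rule 1 applies → [ẽ].
/n/ stays [n].
/l/ (between /n/ and /i/): no rule targets it → [l].
/i/ (between /l/ and /r/): rule 1 targets it, but not before a nasal consonant → unchanged [i].
/r/ — between /i/ and /u/, between two vowels — surfaces as [ɾ] (rule 3).
/u/ (between /r/ and /r/): rule 1 targets it, but not before a nasal consonant → unchanged [u].
/r/ — between /u/ and /e/, between two vowels — surfaces as [ɾ] (rule 3).
/e/ — word-final; rule 1 does not apply here → [e].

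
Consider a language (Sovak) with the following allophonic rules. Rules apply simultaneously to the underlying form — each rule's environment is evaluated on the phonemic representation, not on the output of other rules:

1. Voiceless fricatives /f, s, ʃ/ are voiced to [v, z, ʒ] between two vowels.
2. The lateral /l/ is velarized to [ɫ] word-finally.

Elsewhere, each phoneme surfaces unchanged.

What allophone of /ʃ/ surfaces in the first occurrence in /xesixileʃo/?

/ʃ/ (between /e/ and /o/): between two vowels, so rule 1 applies → [ʒ].

[ʒ]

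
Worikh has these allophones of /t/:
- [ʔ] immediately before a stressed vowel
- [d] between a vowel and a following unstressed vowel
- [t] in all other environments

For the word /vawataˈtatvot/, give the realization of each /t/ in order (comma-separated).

[d], [ʔ], [t], [t]

Occurrence 1 (position 5): between a vowel and a following unstressed vowel → [d].
Occurrence 2 (position 7): immediately before a stressed vowel → [ʔ].
Occurrence 3 (position 9): no conditioning environment matches → elsewhere allophone [t].
Occurrence 4 (position 12): no conditioning environment matches → elsewhere allophone [t].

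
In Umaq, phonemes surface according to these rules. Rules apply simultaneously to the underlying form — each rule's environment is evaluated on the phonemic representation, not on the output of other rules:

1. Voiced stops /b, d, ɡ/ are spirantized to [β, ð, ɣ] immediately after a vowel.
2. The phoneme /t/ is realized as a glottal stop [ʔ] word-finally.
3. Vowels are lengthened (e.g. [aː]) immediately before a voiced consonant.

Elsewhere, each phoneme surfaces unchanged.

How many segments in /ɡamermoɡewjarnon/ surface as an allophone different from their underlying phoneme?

7

Segments that undergo a rule: /a/ → [aː] (rule 3); /e/ → [eː] (rule 3); /o/ → [oː] (rule 3); /ɡ/ → [ɣ] (rule 1); /e/ → [eː] (rule 3); /a/ → [aː] (rule 3); /o/ → [oː] (rule 3).
All other segments surface unchanged.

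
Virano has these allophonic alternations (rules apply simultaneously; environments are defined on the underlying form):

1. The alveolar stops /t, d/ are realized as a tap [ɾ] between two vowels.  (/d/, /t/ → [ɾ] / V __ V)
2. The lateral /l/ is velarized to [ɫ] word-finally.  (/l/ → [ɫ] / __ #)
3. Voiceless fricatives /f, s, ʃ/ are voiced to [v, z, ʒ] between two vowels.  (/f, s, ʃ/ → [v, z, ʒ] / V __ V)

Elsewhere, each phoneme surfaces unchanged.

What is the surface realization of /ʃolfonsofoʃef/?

[ʃolfonsovoʒef]

/ʃ/ (word-initial): rule 3 targets it, but not between two vowels → unchanged [ʃ].
/o/ — not in any rule's target class → [o].
/l/ (between /o/ and /f/): rule 2 targets it, but not word-finally → unchanged [l].
/f/ (between /l/ and /o/) fails the environment for rule 3, so it stays [f].
/o/ (between /f/ and /n/) is unaffected → [o].
/n/ (between /o/ and /s/): no rule targets it → [n].
/s/ (between /n/ and /o/) fails the environment for rule 3, so it stays [s].
/o/ stays [o].
/f/ (between /o/ and /o/): between two vowels, so rule 3 applies → [v].
/o/ (between /f/ and /ʃ/): no rule targets it → [o].
/ʃ/ — between /o/ and /e/, between two vowels — surfaces as [ʒ] (rule 3).
/e/ (between /ʃ/ and /f/) is unaffected → [e].
/f/ (word-final) is in the target of rule 3 but the environment (between two vowels) is not met → [f].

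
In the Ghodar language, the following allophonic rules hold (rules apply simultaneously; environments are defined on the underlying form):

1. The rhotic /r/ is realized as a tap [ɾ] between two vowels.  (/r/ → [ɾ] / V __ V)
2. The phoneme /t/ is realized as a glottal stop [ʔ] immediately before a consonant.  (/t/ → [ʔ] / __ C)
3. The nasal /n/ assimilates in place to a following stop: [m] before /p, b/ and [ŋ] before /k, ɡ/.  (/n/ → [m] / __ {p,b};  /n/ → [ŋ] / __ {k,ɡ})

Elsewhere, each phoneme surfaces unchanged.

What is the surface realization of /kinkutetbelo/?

/n/ — between /i/ and /k/, before a labial or velar stop — surfaces as [ŋ] (rule 3).
/t/ — between /u/ and /e/; rule 2 does not apply here → [t].
/t/ (between /e/ and /b/) occurs immediately before a consonant → [ʔ] by rule 2.

[kiŋkuteʔbelo]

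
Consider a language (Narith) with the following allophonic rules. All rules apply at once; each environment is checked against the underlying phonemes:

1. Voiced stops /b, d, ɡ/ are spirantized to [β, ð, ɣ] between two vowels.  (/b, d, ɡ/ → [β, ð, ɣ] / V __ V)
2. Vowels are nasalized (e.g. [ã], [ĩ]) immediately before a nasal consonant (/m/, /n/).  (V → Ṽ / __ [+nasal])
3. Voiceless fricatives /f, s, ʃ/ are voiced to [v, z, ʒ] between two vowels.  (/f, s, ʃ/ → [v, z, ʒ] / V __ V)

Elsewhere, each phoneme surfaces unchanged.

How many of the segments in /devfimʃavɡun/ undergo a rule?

2

Segments that undergo a rule: /i/ → [ĩ] (rule 2); /u/ → [ũ] (rule 2).
All other segments surface unchanged.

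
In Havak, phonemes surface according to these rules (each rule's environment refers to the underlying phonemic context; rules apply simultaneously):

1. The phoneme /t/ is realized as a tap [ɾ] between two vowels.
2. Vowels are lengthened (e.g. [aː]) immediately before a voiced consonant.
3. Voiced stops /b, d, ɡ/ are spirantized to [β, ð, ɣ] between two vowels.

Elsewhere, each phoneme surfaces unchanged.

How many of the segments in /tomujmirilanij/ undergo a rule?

Segments that undergo a rule: /o/ → [oː] (rule 2); /u/ → [uː] (rule 2); /i/ → [iː] (rule 2); /i/ → [iː] (rule 2); /a/ → [aː] (rule 2); /i/ → [iː] (rule 2).
All other segments surface unchanged.

6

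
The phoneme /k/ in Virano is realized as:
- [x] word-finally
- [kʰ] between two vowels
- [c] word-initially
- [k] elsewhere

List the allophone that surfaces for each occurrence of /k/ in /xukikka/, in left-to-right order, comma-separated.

[kʰ], [k], [k]

Occurrence 1 (position 3): between two vowels → [kʰ].
Occurrence 2 (position 5): no conditioning environment matches → elsewhere allophone [k].
Occurrence 3 (position 6): no conditioning environment matches → elsewhere allophone [k].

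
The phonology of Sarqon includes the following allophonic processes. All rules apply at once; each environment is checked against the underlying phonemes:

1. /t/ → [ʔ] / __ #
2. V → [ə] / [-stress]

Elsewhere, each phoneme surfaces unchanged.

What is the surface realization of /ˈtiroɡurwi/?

/t/ (word-initial) is in the target of rule 1 but the environment (word-finally) is not met → [t].
/i/ — between /t/ and /r/; rule 2 does not apply here → [i].
/r/ (between /i/ and /o/): no rule targets it → [r].
/o/ — between /r/ and /ɡ/, in an unstressed syllable — surfaces as [ə] (rule 2).
/ɡ/ — not in any rule's target class → [ɡ].
/u/ meets the environment for rule 2 (in an unstressed syllable) → [ə].
/r/ (between /u/ and /w/): no rule targets it → [r].
/w/ stays [w].
/i/ meets the environment for rule 2 (in an unstressed syllable) → [ə].

[ˈtirəɡərwə]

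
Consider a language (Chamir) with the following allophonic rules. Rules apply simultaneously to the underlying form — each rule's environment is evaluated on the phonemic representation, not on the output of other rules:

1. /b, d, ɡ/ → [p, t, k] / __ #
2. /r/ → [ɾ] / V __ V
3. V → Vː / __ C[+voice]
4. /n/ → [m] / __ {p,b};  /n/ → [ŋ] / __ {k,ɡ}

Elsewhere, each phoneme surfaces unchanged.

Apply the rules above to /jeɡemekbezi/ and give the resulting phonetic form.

[jeːɡeːmekbeːzi]

/e/ meets the environment for rule 3 (before a voiced consonant) → [eː].
/ɡ/ — between /e/ and /e/; rule 1 does not apply here → [ɡ].
/e/ meets the environment for rule 3 (before a voiced consonant) → [eː].
/e/ (between /m/ and /k/) fails the environment for rule 3, so it stays [e].
/b/ (between /k/ and /e/) is in the target of rule 1 but the environment (word-finally) is not met → [b].
/e/ (between /b/ and /z/): before a voiced consonant, so rule 3 applies → [eː].
/i/ (word-final) fails the environment for rule 3, so it stays [i].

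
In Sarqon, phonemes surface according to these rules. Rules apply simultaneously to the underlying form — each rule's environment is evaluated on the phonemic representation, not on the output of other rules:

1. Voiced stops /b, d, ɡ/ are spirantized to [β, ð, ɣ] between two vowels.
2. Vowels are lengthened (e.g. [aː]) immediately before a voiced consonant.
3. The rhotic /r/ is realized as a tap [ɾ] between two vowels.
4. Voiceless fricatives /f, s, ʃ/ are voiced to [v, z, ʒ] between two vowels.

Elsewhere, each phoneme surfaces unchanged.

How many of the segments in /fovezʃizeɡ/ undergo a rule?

4

Segments that undergo a rule: /o/ → [oː] (rule 2); /e/ → [eː] (rule 2); /i/ → [iː] (rule 2); /e/ → [eː] (rule 2).
All other segments surface unchanged.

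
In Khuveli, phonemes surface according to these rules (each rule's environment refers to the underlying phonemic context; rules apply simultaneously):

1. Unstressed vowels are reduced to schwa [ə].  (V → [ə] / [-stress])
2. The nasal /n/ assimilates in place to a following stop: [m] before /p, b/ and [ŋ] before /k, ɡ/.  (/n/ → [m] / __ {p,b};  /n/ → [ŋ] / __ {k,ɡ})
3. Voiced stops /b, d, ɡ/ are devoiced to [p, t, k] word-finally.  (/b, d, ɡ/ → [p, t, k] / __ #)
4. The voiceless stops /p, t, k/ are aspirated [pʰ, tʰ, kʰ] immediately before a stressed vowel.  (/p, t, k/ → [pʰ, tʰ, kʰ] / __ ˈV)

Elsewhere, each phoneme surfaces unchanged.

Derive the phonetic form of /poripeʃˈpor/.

[pərəpəʃˈpʰor]

/p/ — word-initial; rule 4 does not apply here → [p].
/o/ meets the environment for rule 1 (in an unstressed syllable) → [ə].
/i/ (between /r/ and /p/): in an unstressed syllable, so rule 1 applies → [ə].
/p/ (between /i/ and /e/) fails the environment for rule 4, so it stays [p].
Rule 1 applies to /e/ (between /p/ and /ʃ/: in an unstressed syllable) → [ə].
/p/ meets the environment for rule 4 (immediately before a stressed vowel) → [pʰ].
/o/ — between /p/ and /r/; rule 1 does not apply here → [o].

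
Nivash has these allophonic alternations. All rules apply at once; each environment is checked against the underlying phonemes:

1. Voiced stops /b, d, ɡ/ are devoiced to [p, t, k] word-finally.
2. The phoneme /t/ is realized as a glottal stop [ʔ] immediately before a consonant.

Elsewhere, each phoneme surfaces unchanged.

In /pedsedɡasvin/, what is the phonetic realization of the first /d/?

[d]

/d/ (between /e/ and /s/): rule 1 targets it, but not word-finally → unchanged [d].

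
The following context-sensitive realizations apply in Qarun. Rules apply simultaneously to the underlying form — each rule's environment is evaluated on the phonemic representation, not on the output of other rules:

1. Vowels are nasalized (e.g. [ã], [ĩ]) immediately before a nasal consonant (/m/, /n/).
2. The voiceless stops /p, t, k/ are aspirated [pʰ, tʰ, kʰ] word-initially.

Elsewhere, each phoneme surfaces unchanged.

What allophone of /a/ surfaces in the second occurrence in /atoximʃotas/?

[a]

/a/ (between /t/ and /s/) fails the environment for rule 1, so it stays [a].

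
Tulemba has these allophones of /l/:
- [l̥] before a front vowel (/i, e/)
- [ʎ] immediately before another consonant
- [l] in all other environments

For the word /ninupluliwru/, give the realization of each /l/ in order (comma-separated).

Occurrence 1 (position 6): no conditioning environment matches → elsewhere allophone [l].
Occurrence 2 (position 8): before a front vowel (/i, e/) → [l̥].

[l], [l̥]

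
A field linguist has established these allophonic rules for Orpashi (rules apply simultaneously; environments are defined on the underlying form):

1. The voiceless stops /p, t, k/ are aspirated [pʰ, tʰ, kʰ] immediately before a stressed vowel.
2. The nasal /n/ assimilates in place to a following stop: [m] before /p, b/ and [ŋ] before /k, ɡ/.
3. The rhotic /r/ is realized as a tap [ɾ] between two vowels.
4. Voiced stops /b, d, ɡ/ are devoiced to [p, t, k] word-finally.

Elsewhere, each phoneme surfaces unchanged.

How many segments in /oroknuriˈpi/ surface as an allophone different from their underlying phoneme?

Segments that undergo a rule: /r/ → [ɾ] (rule 3); /r/ → [ɾ] (rule 3); /p/ → [pʰ] (rule 1).
All other segments surface unchanged.

3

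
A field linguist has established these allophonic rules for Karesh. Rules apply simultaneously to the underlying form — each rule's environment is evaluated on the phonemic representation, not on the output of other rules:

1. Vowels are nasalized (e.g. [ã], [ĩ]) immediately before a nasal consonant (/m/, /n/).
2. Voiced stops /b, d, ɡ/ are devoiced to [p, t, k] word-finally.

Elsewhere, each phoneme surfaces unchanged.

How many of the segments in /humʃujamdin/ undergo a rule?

3

Segments that undergo a rule: /u/ → [ũ] (rule 1); /a/ → [ã] (rule 1); /i/ → [ĩ] (rule 1).
All other segments surface unchanged.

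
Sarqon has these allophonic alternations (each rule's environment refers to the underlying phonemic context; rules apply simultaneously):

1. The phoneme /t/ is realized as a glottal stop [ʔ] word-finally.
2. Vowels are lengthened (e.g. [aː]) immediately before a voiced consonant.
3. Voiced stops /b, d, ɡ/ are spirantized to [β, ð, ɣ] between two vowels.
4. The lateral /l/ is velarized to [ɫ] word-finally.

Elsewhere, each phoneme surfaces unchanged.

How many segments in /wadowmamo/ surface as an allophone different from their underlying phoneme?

4

Segments that undergo a rule: /a/ → [aː] (rule 2); /d/ → [ð] (rule 3); /o/ → [oː] (rule 2); /a/ → [aː] (rule 2).
All other segments surface unchanged.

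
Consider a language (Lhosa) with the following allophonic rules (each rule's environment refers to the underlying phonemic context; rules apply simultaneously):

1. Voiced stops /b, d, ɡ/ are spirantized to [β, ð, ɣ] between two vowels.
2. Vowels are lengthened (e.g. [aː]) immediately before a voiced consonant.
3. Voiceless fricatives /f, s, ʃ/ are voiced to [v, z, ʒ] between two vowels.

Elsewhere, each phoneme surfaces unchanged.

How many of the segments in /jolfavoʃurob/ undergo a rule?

5

Segments that undergo a rule: /o/ → [oː] (rule 2); /a/ → [aː] (rule 2); /ʃ/ → [ʒ] (rule 3); /u/ → [uː] (rule 2); /o/ → [oː] (rule 2).
All other segments surface unchanged.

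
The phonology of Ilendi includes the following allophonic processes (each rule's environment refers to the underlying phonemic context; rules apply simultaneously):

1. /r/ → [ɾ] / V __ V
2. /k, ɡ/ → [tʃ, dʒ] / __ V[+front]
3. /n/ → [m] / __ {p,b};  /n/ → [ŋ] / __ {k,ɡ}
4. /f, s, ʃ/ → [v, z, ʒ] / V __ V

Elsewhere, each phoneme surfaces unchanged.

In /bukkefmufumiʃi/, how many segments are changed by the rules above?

Segments that undergo a rule: /k/ → [tʃ] (rule 2); /f/ → [v] (rule 4); /ʃ/ → [ʒ] (rule 4).
All other segments surface unchanged.

3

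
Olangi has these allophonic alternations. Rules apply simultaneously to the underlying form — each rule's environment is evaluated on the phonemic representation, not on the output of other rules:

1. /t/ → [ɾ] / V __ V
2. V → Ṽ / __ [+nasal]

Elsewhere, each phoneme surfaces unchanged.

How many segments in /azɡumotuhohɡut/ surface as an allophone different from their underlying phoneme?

Segments that undergo a rule: /u/ → [ũ] (rule 2); /t/ → [ɾ] (rule 1).
All other segments surface unchanged.

2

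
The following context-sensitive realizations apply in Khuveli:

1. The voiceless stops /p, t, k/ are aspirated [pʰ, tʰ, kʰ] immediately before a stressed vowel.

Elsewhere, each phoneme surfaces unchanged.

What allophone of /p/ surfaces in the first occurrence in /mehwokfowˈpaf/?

[pʰ]

/p/ (between /w/ and /a/) occurs immediately before a stressed vowel → [pʰ] by rule 1.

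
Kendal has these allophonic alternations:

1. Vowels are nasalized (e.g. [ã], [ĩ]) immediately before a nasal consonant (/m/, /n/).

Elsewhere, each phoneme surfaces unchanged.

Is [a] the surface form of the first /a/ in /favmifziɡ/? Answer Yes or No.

Yes

/a/ (between /f/ and /v/) is in the target of rule 1 but the environment (before a nasal consonant) is not met → [a].
The actual realization is [a], which matches [a].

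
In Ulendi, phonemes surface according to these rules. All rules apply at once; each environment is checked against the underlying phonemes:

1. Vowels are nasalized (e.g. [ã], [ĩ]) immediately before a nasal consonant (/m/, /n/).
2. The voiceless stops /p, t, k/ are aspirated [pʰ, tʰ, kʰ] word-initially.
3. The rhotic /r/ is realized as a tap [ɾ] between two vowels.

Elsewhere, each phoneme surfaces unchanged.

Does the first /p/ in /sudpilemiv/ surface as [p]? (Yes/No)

/p/ (between /d/ and /i/): rule 2 targets it, but not word-initially → unchanged [p].
The actual realization is [p], which matches [p].

Yes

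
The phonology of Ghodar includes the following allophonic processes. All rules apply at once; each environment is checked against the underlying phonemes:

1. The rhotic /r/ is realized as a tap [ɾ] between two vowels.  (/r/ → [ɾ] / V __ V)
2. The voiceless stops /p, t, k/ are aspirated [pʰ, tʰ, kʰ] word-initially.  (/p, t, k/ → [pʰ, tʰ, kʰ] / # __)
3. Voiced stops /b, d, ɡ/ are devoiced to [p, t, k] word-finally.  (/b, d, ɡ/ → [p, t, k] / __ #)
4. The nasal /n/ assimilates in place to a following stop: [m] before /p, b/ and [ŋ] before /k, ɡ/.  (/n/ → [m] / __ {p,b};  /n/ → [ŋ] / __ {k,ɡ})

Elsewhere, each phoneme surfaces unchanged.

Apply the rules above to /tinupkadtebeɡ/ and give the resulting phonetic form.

[tʰinupkadtebek]

/t/ (word-initial): word-initially, so rule 2 applies → [tʰ].
/i/ stays [i].
/n/ (between /i/ and /u/) is in the target of rule 4 but the environment (before a labial or velar stop) is not met → [n].
/u/ stays [u].
/p/ — between /u/ and /k/; rule 2 does not apply here → [p].
/k/ (between /p/ and /a/): rule 2 targets it, but not word-initially → unchanged [k].
/a/ (between /k/ and /d/) is unaffected → [a].
/d/ (between /a/ and /t/) fails the environment for rule 3, so it stays [d].
/t/ — between /d/ and /e/; rule 2 does not apply here → [t].
/e/ stays [e].
/b/ (between /e/ and /e/) fails the environment for rule 3, so it stays [b].
/e/ (between /b/ and /ɡ/) is unaffected → [e].
Rule 3 applies to /ɡ/ (word-final: word-finally) → [k].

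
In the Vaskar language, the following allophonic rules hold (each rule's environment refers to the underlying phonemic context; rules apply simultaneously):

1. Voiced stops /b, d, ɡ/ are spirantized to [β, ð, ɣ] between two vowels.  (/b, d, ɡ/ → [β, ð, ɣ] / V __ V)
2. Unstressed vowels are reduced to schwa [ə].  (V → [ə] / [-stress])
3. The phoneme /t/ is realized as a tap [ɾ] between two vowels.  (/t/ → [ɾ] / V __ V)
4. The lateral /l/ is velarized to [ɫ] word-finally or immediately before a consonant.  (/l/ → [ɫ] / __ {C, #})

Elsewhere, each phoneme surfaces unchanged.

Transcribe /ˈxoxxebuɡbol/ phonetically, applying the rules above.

[ˈxoxxəβəɡbəɫ]

/x/ stays [x].
/o/ (between /x/ and /x/): rule 2 targets it, but not in an unstressed syllable → unchanged [o].
/x/ (between /o/ and /x/) is unaffected → [x].
/x/ — not in any rule's target class → [x].
/e/ (between /x/ and /b/) occurs in an unstressed syllable → [ə] by rule 2.
Rule 1 applies to /b/ (between /e/ and /u/: between two vowels) → [β].
/u/ meets the environment for rule 2 (in an unstressed syllable) → [ə].
/ɡ/ (between /u/ and /b/) is in the target of rule 1 but the environment (between two vowels) is not met → [ɡ].
/b/ — between /ɡ/ and /o/; rule 1 does not apply here → [b].
/o/ meets the environment for rule 2 (in an unstressed syllable) → [ə].
/l/ meets the environment for rule 4 (word-finally or immediately before a consonant) → [ɫ].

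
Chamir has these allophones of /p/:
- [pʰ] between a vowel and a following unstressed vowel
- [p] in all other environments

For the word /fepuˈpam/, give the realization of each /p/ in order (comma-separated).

Occurrence 1 (position 3): between a vowel and a following unstressed vowel → [pʰ].
Occurrence 2 (position 5): no conditioning environment matches → elsewhere allophone [p].

[pʰ], [p]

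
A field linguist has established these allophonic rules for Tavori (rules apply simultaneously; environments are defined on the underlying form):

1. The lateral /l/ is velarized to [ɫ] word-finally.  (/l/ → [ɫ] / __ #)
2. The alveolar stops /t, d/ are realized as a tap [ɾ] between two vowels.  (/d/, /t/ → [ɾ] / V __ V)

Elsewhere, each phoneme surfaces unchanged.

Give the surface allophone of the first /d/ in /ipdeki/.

/d/ — between /p/ and /e/; rule 2 does not apply here → [d].

[d]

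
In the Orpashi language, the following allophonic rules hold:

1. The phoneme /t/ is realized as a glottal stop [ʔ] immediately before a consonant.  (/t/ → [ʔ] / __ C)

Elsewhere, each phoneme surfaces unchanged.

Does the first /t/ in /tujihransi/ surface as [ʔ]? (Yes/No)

No

/t/ (word-initial) is in the target of rule 1 but the environment (immediately before a consonant) is not met → [t].
The actual realization is [t], not [ʔ].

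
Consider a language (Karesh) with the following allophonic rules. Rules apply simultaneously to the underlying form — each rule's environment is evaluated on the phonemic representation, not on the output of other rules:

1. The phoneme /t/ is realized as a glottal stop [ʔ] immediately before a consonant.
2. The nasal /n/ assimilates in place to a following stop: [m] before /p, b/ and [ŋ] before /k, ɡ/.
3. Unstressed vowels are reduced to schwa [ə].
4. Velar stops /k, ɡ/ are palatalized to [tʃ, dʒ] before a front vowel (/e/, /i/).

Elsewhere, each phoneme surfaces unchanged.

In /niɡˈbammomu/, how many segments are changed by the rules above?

3

Segments that undergo a rule: /i/ → [ə] (rule 3); /o/ → [ə] (rule 3); /u/ → [ə] (rule 3).
All other segments surface unchanged.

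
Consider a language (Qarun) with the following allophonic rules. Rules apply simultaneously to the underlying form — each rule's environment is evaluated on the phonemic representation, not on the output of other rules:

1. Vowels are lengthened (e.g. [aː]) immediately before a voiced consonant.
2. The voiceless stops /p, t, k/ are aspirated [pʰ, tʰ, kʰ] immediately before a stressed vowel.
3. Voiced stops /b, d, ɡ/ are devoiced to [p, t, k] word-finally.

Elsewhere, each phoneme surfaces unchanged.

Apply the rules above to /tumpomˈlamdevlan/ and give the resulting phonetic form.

/t/ (word-initial) fails the environment for rule 2, so it stays [t].
/u/ (between /t/ and /m/) occurs before a voiced consonant → [uː] by rule 1.
/m/ (between /u/ and /p/) is unaffected → [m].
/p/ (between /m/ and /o/) fails the environment for rule 2, so it stays [p].
/o/ (between /p/ and /m/) occurs before a voiced consonant → [oː] by rule 1.
/m/ (between /o/ and /l/): no rule targets it → [m].
/l/ (between /m/ and /a/): no rule targets it → [l].
/a/ meets the environment for rule 1 (before a voiced consonant) → [aː].
/m/ (between /a/ and /d/) is unaffected → [m].
/d/ — between /m/ and /e/; rule 3 does not apply here → [d].
/e/ (between /d/ and /v/) occurs before a voiced consonant → [eː] by rule 1.
/v/ stays [v].
/l/ (between /v/ and /a/) is unaffected → [l].
/a/ meets the environment for rule 1 (before a voiced consonant) → [aː].
/n/ — not in any rule's target class → [n].

[tuːmpoːmˈlaːmdeːvlaːn]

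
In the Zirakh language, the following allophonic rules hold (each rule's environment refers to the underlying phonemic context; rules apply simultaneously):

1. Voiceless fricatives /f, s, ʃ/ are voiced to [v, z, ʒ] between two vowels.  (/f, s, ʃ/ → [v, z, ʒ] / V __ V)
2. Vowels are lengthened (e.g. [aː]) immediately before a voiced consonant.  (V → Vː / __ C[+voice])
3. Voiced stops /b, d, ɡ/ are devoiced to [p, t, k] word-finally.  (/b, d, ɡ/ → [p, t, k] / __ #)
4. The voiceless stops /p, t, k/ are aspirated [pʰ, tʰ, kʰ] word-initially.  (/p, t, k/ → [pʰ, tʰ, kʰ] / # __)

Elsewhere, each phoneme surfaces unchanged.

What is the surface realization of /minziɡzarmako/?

/i/ — between /m/ and /n/, before a voiced consonant — surfaces as [iː] (rule 2).
/i/ (between /z/ and /ɡ/): before a voiced consonant, so rule 2 applies → [iː].
/ɡ/ (between /i/ and /z/) fails the environment for rule 3, so it stays [ɡ].
/a/ meets the environment for rule 2 (before a voiced consonant) → [aː].
/a/ (between /m/ and /k/) fails the environment for rule 2, so it stays [a].
/k/ (between /a/ and /o/) fails the environment for rule 4, so it stays [k].
/o/ — word-final; rule 2 does not apply here → [o].

[miːnziːɡzaːrmako]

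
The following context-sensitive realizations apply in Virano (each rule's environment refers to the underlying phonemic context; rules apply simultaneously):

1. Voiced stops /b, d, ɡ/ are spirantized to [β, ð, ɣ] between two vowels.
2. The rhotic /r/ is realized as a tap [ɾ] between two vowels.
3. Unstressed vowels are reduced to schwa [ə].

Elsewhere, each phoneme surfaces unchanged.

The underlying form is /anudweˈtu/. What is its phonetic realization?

/a/ (word-initial) occurs in an unstressed syllable → [ə] by rule 3.
/n/ (between /a/ and /u/) is unaffected → [n].
/u/ (between /n/ and /d/): in an unstressed syllable, so rule 3 applies → [ə].
/d/ (between /u/ and /w/) fails the environment for rule 1, so it stays [d].
/w/ (between /d/ and /e/) is unaffected → [w].
/e/ (between /w/ and /t/): in an unstressed syllable, so rule 3 applies → [ə].
/t/ (between /e/ and /u/): no rule targets it → [t].
/u/ — word-final; rule 3 does not apply here → [u].

[ənədwəˈtu]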